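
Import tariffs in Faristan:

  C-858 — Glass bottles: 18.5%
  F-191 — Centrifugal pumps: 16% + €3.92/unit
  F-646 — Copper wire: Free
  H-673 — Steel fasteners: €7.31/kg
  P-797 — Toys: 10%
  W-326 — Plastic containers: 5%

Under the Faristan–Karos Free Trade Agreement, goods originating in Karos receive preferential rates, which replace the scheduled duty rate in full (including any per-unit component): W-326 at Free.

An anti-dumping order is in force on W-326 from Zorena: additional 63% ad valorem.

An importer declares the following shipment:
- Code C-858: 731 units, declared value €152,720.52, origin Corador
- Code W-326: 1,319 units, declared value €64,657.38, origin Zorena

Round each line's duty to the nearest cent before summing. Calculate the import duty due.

€72,220.32

Line 1 (C-858, Corador, 731 units, €152,720.52):
Base rate for C-858 is 18.5%.
Duty = €152,720.52 × 18.5% = €28,253.30.
Line 2 (W-326, Zorena, 1,319 units, €64,657.38):
Base rate for W-326 is 5%.
W-326 has an FTA preferential rate, but origin Zorena is not Karos; base rate stands.
Additional duty on W-326 from Zorena: +63%. Applied ad valorem rate: 5% + 63% = 68%.
Duty = €64,657.38 × 68% = €43,967.02.
Total = €28,253.30 + €43,967.02 = €72,220.32.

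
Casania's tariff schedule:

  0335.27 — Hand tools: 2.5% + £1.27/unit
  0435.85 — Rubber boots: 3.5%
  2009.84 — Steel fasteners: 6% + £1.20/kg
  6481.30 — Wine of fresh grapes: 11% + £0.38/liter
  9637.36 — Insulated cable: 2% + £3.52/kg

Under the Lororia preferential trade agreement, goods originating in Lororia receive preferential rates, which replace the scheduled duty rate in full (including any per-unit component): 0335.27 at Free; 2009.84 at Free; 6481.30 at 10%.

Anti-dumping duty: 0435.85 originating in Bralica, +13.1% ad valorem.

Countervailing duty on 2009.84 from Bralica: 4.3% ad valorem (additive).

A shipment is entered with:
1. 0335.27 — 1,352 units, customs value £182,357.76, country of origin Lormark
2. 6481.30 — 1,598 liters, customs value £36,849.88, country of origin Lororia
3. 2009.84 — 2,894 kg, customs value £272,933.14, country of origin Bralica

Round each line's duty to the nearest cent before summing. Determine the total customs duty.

Line 1 (0335.27, Lormark, 1,352 units, £182,357.76):
Base rate for 0335.27 is 2.5% + £1.27/unit.
0335.27 has an FTA preferential rate, but origin Lormark is not Lororia; base rate stands.
Duty = £182,357.76 × 2.5% + 1,352 × £1.27 = £6,275.98.
Line 2 (6481.30, Lororia, 1,598 liters, £36,849.88):
Base rate for 6481.30 is 11% + £0.38/liter.
Origin Lororia qualifies under the Casania–Lororia agreement and 6481.30 is covered: preferential rate 10% applies instead.
Duty = £36,849.88 × 10% = £3,684.99.
Line 3 (2009.84, Bralica, 2,894 kg, £272,933.14):
Base rate for 2009.84 is 6% + £1.20/kg.
2009.84 has an FTA preferential rate, but origin Bralica is not Lororia; base rate stands.
Additional duty on 2009.84 from Bralica: +4.3%. Applied ad valorem rate: 6% + 4.3% = 10.3%.
Duty = £272,933.14 × 10.3% + 2,894 × £1.20 = £31,584.91.
Total = £6,275.98 + £3,684.99 + £31,584.91 = £41,545.88.

£41,545.88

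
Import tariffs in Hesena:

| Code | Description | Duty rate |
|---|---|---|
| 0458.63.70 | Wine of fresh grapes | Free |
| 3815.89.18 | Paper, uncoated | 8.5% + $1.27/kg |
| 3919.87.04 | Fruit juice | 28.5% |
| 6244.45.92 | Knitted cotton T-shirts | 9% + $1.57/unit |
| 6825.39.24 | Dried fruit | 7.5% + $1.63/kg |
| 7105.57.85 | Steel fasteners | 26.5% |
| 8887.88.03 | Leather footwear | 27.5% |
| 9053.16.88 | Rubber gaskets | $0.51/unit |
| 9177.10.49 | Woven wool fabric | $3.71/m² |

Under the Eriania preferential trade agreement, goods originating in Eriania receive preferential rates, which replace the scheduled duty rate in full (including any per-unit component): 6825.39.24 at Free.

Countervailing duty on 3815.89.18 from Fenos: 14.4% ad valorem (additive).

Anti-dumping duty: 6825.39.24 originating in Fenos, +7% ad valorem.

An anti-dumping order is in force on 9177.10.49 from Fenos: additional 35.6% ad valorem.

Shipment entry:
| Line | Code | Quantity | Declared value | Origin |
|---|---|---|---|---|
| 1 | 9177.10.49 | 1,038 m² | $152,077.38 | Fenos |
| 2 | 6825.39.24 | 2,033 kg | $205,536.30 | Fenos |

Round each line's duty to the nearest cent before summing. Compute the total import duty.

$91,107.08

Line 1 (9177.10.49, Fenos, 1,038 m², $152,077.38):
Base rate for 9177.10.49 is $3.71/m².
Additional duty on 9177.10.49 from Fenos: +35.6% ad valorem. Applied ad valorem rate = 35.6%.
Duty = $152,077.38 × 35.6% + 1,038 × $3.71 = $57,990.53.
Line 2 (6825.39.24, Fenos, 2,033 kg, $205,536.30):
Base rate for 6825.39.24 is 7.5% + $1.63/kg.
6825.39.24 has an FTA preferential rate, but origin Fenos is not Eriania; base rate stands.
Additional duty on 6825.39.24 from Fenos: +7%. Applied ad valorem rate: 7.5% + 7% = 14.5%.
Duty = $205,536.30 × 14.5% + 2,033 × $1.63 = $33,116.55.
Total = $57,990.53 + $33,116.55 = $91,107.08.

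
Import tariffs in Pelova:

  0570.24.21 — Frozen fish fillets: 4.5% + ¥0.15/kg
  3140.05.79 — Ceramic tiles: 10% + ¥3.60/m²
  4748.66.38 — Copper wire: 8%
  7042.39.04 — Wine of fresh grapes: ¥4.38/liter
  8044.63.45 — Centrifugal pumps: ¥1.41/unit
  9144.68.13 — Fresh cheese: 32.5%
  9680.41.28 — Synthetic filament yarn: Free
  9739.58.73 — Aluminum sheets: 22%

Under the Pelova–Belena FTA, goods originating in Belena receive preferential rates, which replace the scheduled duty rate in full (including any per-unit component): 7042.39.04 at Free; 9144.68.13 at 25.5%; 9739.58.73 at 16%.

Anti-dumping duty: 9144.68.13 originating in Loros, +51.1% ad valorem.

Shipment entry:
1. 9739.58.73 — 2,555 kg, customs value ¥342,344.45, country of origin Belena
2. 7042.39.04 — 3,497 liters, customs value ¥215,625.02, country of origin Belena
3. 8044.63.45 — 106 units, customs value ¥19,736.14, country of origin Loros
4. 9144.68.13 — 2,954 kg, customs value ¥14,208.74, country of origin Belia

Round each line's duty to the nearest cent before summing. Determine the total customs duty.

Line 1 (9739.58.73, Belena, 2,555 kg, ¥342,344.45):
Base rate for 9739.58.73 is 22%.
Origin Belena qualifies under the Pelova–Belena agreement and 9739.58.73 is covered: preferential rate 16% applies instead.
Duty = ¥342,344.45 × 16% = ¥54,775.11.
Line 2 (7042.39.04, Belena, 3,497 liters, ¥215,625.02):
Base rate for 7042.39.04 is ¥4.38/liter.
Origin Belena qualifies under the Pelova–Belena agreement and 7042.39.04 is covered: preferential rate Free applies instead.
Duty = ¥215,625.02 × 0% = ¥0.00.
Line 3 (8044.63.45, Loros, 106 units, ¥19,736.14):
Base rate for 8044.63.45 is ¥1.41/unit.
Duty = 106 × ¥1.41 = ¥149.46.
Line 4 (9144.68.13, Belia, 2,954 kg, ¥14,208.74):
Base rate for 9144.68.13 is 32.5%.
9144.68.13 has an FTA preferential rate, but origin Belia is not Belena; base rate stands.
The additional-duty order on 9144.68.13 targets Loros, not Belia; it does not apply.
Duty = ¥14,208.74 × 32.5% = ¥4,617.84.
Total = ¥54,775.11 + ¥0.00 + ¥149.46 + ¥4,617.84 = ¥59,542.41.

¥59,542.41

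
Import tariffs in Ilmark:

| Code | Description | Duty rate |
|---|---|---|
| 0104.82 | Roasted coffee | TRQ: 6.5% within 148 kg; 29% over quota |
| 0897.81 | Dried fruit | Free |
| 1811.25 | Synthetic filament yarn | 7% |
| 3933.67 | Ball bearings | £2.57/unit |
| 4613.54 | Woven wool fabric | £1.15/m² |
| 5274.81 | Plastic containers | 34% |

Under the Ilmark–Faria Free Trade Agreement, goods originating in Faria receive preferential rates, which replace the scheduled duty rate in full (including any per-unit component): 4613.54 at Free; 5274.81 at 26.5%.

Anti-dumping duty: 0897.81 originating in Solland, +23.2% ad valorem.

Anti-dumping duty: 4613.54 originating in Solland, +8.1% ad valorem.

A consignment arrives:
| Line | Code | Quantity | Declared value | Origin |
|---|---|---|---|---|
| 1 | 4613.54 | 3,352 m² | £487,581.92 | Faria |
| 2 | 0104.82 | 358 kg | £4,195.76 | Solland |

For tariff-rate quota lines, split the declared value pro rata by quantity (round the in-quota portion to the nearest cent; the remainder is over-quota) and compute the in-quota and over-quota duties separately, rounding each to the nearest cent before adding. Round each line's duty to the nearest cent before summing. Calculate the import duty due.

£826.50

Line 1 (4613.54, Faria, 3,352 m², £487,581.92):
Base rate for 4613.54 is £1.15/m².
Origin Faria qualifies under the Ilmark–Faria agreement and 4613.54 is covered: preferential rate Free applies instead.
The additional-duty order on 4613.54 targets Solland, not Faria; it does not apply.
Duty = £487,581.92 × 0% = £0.00.
Line 2 (0104.82, Solland, 358 kg, £4,195.76):
Code 0104.82 is under a tariff-rate quota (threshold 148 kg). In-quota: 148 kg at 6.5%; over-quota: 210 kg at 29%.
Pro-rata value split: in-quota = £4,195.76 × 148/358 = £1,734.56; over-quota = £4,195.76 − £1,734.56 = £2,461.20.
In-quota duty = £1,734.56 × 6.5% = £112.75. Over-quota duty = £2,461.20 × 29% = £713.75.
Line duty = £112.75 + £713.75 = £826.50.
Total = £0.00 + £826.50 = £826.50.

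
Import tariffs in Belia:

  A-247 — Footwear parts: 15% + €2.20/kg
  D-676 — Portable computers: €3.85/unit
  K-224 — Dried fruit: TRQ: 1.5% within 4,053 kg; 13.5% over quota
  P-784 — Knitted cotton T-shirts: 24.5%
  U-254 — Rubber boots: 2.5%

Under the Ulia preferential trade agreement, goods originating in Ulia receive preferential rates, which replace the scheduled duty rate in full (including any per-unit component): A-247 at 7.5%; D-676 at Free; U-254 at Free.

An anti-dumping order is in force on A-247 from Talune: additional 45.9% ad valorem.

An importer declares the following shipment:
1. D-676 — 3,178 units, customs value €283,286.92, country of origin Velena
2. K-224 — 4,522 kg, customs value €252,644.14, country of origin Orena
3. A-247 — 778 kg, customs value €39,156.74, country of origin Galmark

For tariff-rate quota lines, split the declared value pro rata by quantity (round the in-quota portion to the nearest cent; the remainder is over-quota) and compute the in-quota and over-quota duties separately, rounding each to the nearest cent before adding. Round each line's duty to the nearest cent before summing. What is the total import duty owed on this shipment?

€26,754.44

Line 1 (D-676, Velena, 3,178 units, €283,286.92):
Base rate for D-676 is €3.85/unit.
D-676 has an FTA preferential rate, but origin Velena is not Ulia; base rate stands.
Duty = 3,178 × €3.85 = €12,235.30.
Line 2 (K-224, Orena, 4,522 kg, €252,644.14):
Code K-224 is under a tariff-rate quota (threshold 4,053 kg). In-quota: 4,053 kg at 1.5%; over-quota: 469 kg at 13.5%.
Pro-rata value split: in-quota = €252,644.14 × 4,053/4,522 = €226,441.11; over-quota = €252,644.14 − €226,441.11 = €26,203.03.
In-quota duty = €226,441.11 × 1.5% = €3,396.62. Over-quota duty = €26,203.03 × 13.5% = €3,537.41.
Line duty = €3,396.62 + €3,537.41 = €6,934.03.
Line 3 (A-247, Galmark, 778 kg, €39,156.74):
Base rate for A-247 is 15% + €2.20/kg.
A-247 has an FTA preferential rate, but origin Galmark is not Ulia; base rate stands.
The additional-duty order on A-247 targets Talune, not Galmark; it does not apply.
Duty = €39,156.74 × 15% + 778 × €2.20 = €7,585.11.
Total = €12,235.30 + €6,934.03 + €7,585.11 = €26,754.44.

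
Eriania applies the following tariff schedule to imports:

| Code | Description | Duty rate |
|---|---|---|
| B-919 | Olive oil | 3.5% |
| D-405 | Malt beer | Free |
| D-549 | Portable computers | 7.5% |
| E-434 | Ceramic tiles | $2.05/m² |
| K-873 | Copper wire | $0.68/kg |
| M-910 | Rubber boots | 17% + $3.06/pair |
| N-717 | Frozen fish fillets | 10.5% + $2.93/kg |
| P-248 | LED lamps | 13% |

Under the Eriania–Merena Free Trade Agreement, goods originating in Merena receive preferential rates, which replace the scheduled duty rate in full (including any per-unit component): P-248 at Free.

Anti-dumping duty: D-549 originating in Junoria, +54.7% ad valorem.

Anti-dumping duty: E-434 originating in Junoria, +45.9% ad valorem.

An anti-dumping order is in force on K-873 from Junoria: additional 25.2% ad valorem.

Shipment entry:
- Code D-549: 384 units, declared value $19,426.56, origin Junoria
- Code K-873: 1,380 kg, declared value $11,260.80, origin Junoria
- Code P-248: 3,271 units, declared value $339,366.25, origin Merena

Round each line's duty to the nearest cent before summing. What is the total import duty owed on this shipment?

$15,859.44

Line 1 (D-549, Junoria, 384 units, $19,426.56):
Base rate for D-549 is 7.5%.
Additional duty on D-549 from Junoria: +54.7%. Applied ad valorem rate: 7.5% + 54.7% = 62.2%.
Duty = $19,426.56 × 62.2% = $12,083.32.
Line 2 (K-873, Junoria, 1,380 kg, $11,260.80):
Base rate for K-873 is $0.68/kg.
Additional duty on K-873 from Junoria: +25.2% ad valorem. Applied ad valorem rate = 25.2%.
Duty = $11,260.80 × 25.2% + 1,380 × $0.68 = $3,776.12.
Line 3 (P-248, Merena, 3,271 units, $339,366.25):
Base rate for P-248 is 13%.
Origin Merena qualifies under the Eriania–Merena agreement and P-248 is covered: preferential rate Free applies instead.
Duty = $339,366.25 × 0% = $0.00.
Total = $12,083.32 + $3,776.12 + $0.00 = $15,859.44.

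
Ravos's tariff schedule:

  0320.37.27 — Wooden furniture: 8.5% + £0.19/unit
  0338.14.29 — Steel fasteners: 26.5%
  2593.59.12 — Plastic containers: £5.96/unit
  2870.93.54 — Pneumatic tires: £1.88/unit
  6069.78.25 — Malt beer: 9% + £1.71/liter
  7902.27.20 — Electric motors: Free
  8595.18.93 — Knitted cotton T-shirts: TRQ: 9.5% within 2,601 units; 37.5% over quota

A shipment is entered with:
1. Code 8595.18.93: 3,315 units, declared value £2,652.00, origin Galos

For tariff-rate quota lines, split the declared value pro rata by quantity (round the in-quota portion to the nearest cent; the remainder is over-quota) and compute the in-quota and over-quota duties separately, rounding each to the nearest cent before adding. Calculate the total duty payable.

Line 1 (8595.18.93, Galos, 3,315 units, £2,652.00):
Code 8595.18.93 is under a tariff-rate quota (threshold 2,601 units). In-quota: 2,601 units at 9.5%; over-quota: 714 units at 37.5%.
Pro-rata value split: in-quota = £2,652.00 × 2,601/3,315 = £2,080.80; over-quota = £2,652.00 − £2,080.80 = £571.20.
In-quota duty = £2,080.80 × 9.5% = £197.68. Over-quota duty = £571.20 × 37.5% = £214.20.
Line duty = £197.68 + £214.20 = £411.88.

£411.88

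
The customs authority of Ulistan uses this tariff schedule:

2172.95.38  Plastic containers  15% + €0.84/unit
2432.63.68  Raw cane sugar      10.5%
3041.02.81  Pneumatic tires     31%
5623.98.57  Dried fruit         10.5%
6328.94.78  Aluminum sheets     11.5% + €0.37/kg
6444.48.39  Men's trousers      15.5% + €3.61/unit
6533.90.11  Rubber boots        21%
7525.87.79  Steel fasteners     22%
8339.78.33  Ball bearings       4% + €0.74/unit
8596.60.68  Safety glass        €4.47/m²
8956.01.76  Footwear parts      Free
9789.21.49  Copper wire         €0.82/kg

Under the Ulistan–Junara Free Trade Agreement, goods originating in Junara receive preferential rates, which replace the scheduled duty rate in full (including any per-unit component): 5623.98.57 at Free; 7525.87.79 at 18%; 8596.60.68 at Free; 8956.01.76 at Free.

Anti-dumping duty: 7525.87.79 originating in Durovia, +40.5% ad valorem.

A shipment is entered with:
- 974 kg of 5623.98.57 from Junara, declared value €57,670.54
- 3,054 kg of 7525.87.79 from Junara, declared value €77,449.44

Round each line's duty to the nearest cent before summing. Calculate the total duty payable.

Line 1 (5623.98.57, Junara, 974 kg, €57,670.54):
Base rate for 5623.98.57 is 10.5%.
Origin Junara qualifies under the Ulistan–Junara agreement and 5623.98.57 is covered: preferential rate Free applies instead.
Duty = €57,670.54 × 0% = €0.00.
Line 2 (7525.87.79, Junara, 3,054 kg, €77,449.44):
Base rate for 7525.87.79 is 22%.
Origin Junara qualifies under the Ulistan–Junara agreement and 7525.87.79 is covered: preferential rate 18% applies instead.
The additional-duty order on 7525.87.79 targets Durovia, not Junara; it does not apply.
Duty = €77,449.44 × 18% = €13,940.90.
Total = €0.00 + €13,940.90 = €13,940.90.

€13,940.90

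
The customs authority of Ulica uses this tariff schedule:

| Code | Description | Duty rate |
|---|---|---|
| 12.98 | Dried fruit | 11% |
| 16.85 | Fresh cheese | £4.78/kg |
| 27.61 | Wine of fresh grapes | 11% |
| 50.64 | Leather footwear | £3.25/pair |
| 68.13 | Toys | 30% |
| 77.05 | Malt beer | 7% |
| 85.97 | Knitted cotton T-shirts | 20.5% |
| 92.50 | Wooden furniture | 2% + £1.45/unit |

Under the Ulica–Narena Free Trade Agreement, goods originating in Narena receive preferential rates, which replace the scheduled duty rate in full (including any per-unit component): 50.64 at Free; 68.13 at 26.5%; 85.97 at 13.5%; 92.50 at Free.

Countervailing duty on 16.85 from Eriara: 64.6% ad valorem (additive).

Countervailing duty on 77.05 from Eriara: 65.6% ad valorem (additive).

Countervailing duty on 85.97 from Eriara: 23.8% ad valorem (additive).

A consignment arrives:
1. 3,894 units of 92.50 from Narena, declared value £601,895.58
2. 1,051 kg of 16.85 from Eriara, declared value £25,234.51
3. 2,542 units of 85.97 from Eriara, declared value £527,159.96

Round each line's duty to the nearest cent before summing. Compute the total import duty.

£254,857.13

Line 1 (92.50, Narena, 3,894 units, £601,895.58):
Base rate for 92.50 is 2% + £1.45/unit.
Origin Narena qualifies under the Ulica–Narena agreement and 92.50 is covered: preferential rate Free applies instead.
Duty = £601,895.58 × 0% = £0.00.
Line 2 (16.85, Eriara, 1,051 kg, £25,234.51):
Base rate for 16.85 is £4.78/kg.
Additional duty on 16.85 from Eriara: +64.6% ad valorem. Applied ad valorem rate = 64.6%.
Duty = £25,234.51 × 64.6% + 1,051 × £4.78 = £21,325.27.
Line 3 (85.97, Eriara, 2,542 units, £527,159.96):
Base rate for 85.97 is 20.5%.
85.97 has an FTA preferential rate, but origin Eriara is not Narena; base rate stands.
Additional duty on 85.97 from Eriara: +23.8%. Applied ad valorem rate: 20.5% + 23.8% = 44.3%.
Duty = £527,159.96 × 44.3% = £233,531.86.
Total = £0.00 + £21,325.27 + £233,531.86 = £254,857.13.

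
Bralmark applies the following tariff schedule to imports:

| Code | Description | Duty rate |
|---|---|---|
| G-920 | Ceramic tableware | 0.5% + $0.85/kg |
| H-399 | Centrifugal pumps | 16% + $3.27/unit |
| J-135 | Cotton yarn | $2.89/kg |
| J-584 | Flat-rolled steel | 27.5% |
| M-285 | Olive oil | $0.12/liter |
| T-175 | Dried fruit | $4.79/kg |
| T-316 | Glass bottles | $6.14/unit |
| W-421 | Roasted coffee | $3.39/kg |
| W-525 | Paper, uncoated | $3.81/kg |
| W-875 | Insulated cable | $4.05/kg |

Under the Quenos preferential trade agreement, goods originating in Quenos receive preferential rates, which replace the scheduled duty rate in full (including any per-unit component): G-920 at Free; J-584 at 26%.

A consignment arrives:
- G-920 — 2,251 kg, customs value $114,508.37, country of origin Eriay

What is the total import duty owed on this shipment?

$2,485.89

Line 1 (G-920, Eriay, 2,251 kg, $114,508.37):
Base rate for G-920 is 0.5% + $0.85/kg.
G-920 has an FTA preferential rate, but origin Eriay is not Quenos; base rate stands.
Duty = $114,508.37 × 0.5% + 2,251 × $0.85 = $2,485.89.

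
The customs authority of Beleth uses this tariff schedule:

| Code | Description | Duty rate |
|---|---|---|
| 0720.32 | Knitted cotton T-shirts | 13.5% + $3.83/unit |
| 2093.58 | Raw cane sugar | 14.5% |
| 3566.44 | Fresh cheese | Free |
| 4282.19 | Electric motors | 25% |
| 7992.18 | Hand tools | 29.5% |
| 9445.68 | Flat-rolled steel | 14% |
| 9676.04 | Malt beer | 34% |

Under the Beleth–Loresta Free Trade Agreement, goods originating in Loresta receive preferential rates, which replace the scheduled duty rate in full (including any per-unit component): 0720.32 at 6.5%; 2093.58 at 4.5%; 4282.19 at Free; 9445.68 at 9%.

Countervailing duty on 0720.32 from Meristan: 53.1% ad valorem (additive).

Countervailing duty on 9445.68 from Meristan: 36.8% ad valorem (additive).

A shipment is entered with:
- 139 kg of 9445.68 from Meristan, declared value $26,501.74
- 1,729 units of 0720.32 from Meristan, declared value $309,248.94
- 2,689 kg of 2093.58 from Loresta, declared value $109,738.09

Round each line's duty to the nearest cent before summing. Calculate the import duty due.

Line 1 (9445.68, Meristan, 139 kg, $26,501.74):
Base rate for 9445.68 is 14%.
9445.68 has an FTA preferential rate, but origin Meristan is not Loresta; base rate stands.
Additional duty on 9445.68 from Meristan: +36.8%. Applied ad valorem rate: 14% + 36.8% = 50.8%.
Duty = $26,501.74 × 50.8% = $13,462.88.
Line 2 (0720.32, Meristan, 1,729 units, $309,248.94):
Base rate for 0720.32 is 13.5% + $3.83/unit.
0720.32 has an FTA preferential rate, but origin Meristan is not Loresta; base rate stands.
Additional duty on 0720.32 from Meristan: +53.1%. Applied ad valorem rate: 13.5% + 53.1% = 66.6%.
Duty = $309,248.94 × 66.6% + 1,729 × $3.83 = $212,581.86.
Line 3 (2093.58, Loresta, 2,689 kg, $109,738.09):
Base rate for 2093.58 is 14.5%.
Origin Loresta qualifies under the Beleth–Loresta agreement and 2093.58 is covered: preferential rate 4.5% applies instead.
Duty = $109,738.09 × 4.5% = $4,938.21.
Total = $13,462.88 + $212,581.86 + $4,938.21 = $230,982.95.

$230,982.95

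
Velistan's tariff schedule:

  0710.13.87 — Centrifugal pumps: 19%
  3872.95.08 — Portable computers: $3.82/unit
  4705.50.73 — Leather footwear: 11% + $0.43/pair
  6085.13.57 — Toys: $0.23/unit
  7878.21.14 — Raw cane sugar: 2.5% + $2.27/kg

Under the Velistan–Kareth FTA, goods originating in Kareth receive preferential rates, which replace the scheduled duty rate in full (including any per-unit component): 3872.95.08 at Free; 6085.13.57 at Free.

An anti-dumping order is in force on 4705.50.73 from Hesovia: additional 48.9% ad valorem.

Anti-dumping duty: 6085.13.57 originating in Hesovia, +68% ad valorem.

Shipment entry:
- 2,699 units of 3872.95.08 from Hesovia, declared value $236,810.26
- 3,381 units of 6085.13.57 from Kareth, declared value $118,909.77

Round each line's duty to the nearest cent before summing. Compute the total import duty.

Line 1 (3872.95.08, Hesovia, 2,699 units, $236,810.26):
Base rate for 3872.95.08 is $3.82/unit.
3872.95.08 has an FTA preferential rate, but origin Hesovia is not Kareth; base rate stands.
Duty = 2,699 × $3.82 = $10,310.18.
Line 2 (6085.13.57, Kareth, 3,381 units, $118,909.77):
Base rate for 6085.13.57 is $0.23/unit.
Origin Kareth qualifies under the Velistan–Kareth agreement and 6085.13.57 is covered: preferential rate Free applies instead.
The additional-duty order on 6085.13.57 targets Hesovia, not Kareth; it does not apply.
Duty = $118,909.77 × 0% = $0.00.
Total = $10,310.18 + $0.00 = $10,310.18.

$10,310.18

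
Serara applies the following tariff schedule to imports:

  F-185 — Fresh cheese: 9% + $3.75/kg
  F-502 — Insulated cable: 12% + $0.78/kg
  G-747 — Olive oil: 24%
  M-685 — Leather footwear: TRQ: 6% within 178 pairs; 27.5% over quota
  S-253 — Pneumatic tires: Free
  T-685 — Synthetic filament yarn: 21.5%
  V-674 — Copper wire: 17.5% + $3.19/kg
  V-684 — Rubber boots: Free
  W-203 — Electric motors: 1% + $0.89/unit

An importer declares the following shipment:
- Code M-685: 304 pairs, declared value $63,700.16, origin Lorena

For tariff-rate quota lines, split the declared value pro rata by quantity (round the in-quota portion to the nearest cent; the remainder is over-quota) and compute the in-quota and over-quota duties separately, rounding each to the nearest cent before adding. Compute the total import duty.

Line 1 (M-685, Lorena, 304 pairs, $63,700.16):
Code M-685 is under a tariff-rate quota (threshold 178 pairs). In-quota: 178 pairs at 6%; over-quota: 126 pairs at 27.5%.
Pro-rata value split: in-quota = $63,700.16 × 178/304 = $37,298.12; over-quota = $63,700.16 − $37,298.12 = $26,402.04.
In-quota duty = $37,298.12 × 6% = $2,237.89. Over-quota duty = $26,402.04 × 27.5% = $7,260.56.
Line duty = $2,237.89 + $7,260.56 = $9,498.45.

$9,498.45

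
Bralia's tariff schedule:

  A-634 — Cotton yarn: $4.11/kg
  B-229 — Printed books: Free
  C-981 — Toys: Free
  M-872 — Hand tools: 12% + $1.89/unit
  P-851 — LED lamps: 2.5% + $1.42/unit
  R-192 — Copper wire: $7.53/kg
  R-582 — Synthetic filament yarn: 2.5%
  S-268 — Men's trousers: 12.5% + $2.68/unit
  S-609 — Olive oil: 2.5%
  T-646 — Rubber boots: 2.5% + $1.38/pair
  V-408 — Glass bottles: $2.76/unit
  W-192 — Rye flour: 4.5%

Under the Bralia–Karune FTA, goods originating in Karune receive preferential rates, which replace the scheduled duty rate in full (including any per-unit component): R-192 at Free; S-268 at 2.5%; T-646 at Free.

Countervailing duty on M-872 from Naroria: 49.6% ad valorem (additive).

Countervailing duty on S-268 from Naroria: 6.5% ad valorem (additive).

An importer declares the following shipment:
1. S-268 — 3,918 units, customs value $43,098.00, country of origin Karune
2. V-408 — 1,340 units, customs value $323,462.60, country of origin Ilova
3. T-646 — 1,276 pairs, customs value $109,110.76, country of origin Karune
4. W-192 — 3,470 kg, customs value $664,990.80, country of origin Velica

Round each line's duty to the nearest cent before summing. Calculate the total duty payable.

$34,700.44

Line 1 (S-268, Karune, 3,918 units, $43,098.00):
Base rate for S-268 is 12.5% + $2.68/unit.
Origin Karune qualifies under the Bralia–Karune agreement and S-268 is covered: preferential rate 2.5% applies instead.
The additional-duty order on S-268 targets Naroria, not Karune; it does not apply.
Duty = $43,098.00 × 2.5% = $1,077.45.
Line 2 (V-408, Ilova, 1,340 units, $323,462.60):
Base rate for V-408 is $2.76/unit.
Duty = 1,340 × $2.76 = $3,698.40.
Line 3 (T-646, Karune, 1,276 pairs, $109,110.76):
Base rate for T-646 is 2.5% + $1.38/pair.
Origin Karune qualifies under the Bralia–Karune agreement and T-646 is covered: preferential rate Free applies instead.
Duty = $109,110.76 × 0% = $0.00.
Line 4 (W-192, Velica, 3,470 kg, $664,990.80):
Base rate for W-192 is 4.5%.
Duty = $664,990.80 × 4.5% = $29,924.59.
Total = $1,077.45 + $3,698.40 + $0.00 + $29,924.59 = $34,700.44.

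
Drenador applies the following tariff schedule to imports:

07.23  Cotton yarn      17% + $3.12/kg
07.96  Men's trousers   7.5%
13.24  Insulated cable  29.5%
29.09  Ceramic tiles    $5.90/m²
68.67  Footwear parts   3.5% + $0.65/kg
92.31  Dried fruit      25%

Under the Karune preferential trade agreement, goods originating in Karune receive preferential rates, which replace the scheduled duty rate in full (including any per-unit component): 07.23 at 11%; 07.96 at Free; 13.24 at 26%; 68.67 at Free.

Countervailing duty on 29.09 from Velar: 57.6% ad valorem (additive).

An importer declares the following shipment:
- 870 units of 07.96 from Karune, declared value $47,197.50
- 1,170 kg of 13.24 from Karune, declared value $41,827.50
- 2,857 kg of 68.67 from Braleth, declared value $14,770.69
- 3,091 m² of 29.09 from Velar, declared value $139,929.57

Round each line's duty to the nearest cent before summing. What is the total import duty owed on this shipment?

$112,085.50

Line 1 (07.96, Karune, 870 units, $47,197.50):
Base rate for 07.96 is 7.5%.
Origin Karune qualifies under the Drenador–Karune agreement and 07.96 is covered: preferential rate Free applies instead.
Duty = $47,197.50 × 0% = $0.00.
Line 2 (13.24, Karune, 1,170 kg, $41,827.50):
Base rate for 13.24 is 29.5%.
Origin Karune qualifies under the Drenador–Karune agreement and 13.24 is covered: preferential rate 26% applies instead.
Duty = $41,827.50 × 26% = $10,875.15.
Line 3 (68.67, Braleth, 2,857 kg, $14,770.69):
Base rate for 68.67 is 3.5% + $0.65/kg.
68.67 has an FTA preferential rate, but origin Braleth is not Karune; base rate stands.
Duty = $14,770.69 × 3.5% + 2,857 × $0.65 = $2,374.02.
Line 4 (29.09, Velar, 3,091 m², $139,929.57):
Base rate for 29.09 is $5.90/m².
Additional duty on 29.09 from Velar: +57.6% ad valorem. Applied ad valorem rate = 57.6%.
Duty = $139,929.57 × 57.6% + 3,091 × $5.90 = $98,836.33.
Total = $0.00 + $10,875.15 + $2,374.02 + $98,836.33 = $112,085.50.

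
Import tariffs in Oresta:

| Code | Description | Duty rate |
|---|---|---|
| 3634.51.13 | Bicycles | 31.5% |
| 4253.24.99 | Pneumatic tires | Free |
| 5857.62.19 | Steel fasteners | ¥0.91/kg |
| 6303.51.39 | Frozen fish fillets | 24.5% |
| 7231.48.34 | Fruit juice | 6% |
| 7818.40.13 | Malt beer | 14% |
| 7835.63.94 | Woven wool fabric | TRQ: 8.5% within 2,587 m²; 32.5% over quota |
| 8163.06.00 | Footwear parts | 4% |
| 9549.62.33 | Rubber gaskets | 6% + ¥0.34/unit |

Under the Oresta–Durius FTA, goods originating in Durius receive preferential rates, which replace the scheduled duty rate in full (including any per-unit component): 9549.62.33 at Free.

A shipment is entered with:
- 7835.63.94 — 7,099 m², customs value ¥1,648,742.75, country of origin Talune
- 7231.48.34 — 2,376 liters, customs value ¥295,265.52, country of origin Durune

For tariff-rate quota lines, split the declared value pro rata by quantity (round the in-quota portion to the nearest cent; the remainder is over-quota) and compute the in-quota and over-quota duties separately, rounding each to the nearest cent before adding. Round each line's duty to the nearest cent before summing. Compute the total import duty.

¥409,357.94

Line 1 (7835.63.94, Talune, 7,099 m², ¥1,648,742.75):
Code 7835.63.94 is under a tariff-rate quota (threshold 2,587 m²). In-quota: 2,587 m² at 8.5%; over-quota: 4,512 m² at 32.5%.
Pro-rata value split: in-quota = ¥1,648,742.75 × 2,587/7,099 = ¥600,830.75; over-quota = ¥1,648,742.75 − ¥600,830.75 = ¥1,047,912.00.
In-quota duty = ¥600,830.75 × 8.5% = ¥51,070.61. Over-quota duty = ¥1,047,912.00 × 32.5% = ¥340,571.40.
Line duty = ¥51,070.61 + ¥340,571.40 = ¥391,642.01.
Line 2 (7231.48.34, Durune, 2,376 liters, ¥295,265.52):
Base rate for 7231.48.34 is 6%.
Duty = ¥295,265.52 × 6% = ¥17,715.93.
Total = ¥391,642.01 + ¥17,715.93 = ¥409,357.94.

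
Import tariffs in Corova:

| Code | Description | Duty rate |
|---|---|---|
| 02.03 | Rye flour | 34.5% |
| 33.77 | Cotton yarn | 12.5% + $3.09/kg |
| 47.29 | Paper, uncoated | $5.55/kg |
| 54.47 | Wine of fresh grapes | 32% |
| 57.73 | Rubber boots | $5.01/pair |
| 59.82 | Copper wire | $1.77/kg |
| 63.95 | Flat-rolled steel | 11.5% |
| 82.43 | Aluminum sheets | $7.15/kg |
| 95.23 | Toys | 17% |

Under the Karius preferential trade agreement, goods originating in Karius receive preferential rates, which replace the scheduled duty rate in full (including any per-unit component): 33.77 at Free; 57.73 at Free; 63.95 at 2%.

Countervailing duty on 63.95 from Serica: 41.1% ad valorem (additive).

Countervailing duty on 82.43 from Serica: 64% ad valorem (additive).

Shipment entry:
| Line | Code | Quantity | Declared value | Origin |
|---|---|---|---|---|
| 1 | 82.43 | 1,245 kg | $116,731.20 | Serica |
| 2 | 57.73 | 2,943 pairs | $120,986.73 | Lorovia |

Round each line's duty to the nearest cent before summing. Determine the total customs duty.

Line 1 (82.43, Serica, 1,245 kg, $116,731.20):
Base rate for 82.43 is $7.15/kg.
Additional duty on 82.43 from Serica: +64% ad valorem. Applied ad valorem rate = 64%.
Duty = $116,731.20 × 64% + 1,245 × $7.15 = $83,609.72.
Line 2 (57.73, Lorovia, 2,943 pairs, $120,986.73):
Base rate for 57.73 is $5.01/pair.
57.73 has an FTA preferential rate, but origin Lorovia is not Karius; base rate stands.
Duty = 2,943 × $5.01 = $14,744.43.
Total = $83,609.72 + $14,744.43 = $98,354.15.

$98,354.15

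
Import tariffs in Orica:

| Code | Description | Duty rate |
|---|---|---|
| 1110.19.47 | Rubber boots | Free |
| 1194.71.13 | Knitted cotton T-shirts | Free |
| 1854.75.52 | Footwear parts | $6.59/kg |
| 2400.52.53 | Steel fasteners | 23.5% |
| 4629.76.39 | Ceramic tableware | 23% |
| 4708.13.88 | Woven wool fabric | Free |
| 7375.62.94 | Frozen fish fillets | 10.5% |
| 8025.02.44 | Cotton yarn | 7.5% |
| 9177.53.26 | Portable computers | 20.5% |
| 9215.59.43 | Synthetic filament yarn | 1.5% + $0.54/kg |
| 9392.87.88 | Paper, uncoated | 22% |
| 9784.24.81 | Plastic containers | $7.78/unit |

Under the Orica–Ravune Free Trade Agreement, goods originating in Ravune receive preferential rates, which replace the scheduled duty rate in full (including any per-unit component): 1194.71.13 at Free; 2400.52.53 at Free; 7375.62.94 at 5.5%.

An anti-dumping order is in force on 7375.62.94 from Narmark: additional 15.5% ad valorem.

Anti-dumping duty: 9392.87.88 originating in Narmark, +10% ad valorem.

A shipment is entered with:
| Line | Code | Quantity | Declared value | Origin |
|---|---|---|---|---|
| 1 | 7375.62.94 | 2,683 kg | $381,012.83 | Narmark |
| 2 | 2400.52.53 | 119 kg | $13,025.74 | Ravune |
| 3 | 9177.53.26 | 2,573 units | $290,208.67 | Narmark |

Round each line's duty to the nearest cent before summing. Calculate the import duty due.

$158,556.12

Line 1 (7375.62.94, Narmark, 2,683 kg, $381,012.83):
Base rate for 7375.62.94 is 10.5%.
7375.62.94 has an FTA preferential rate, but origin Narmark is not Ravune; base rate stands.
Additional duty on 7375.62.94 from Narmark: +15.5%. Applied ad valorem rate: 10.5% + 15.5% = 26%.
Duty = $381,012.83 × 26% = $99,063.34.
Line 2 (2400.52.53, Ravune, 119 kg, $13,025.74):
Base rate for 2400.52.53 is 23.5%.
Origin Ravune qualifies under the Orica–Ravune agreement and 2400.52.53 is covered: preferential rate Free applies instead.
Duty = $13,025.74 × 0% = $0.00.
Line 3 (9177.53.26, Narmark, 2,573 units, $290,208.67):
Base rate for 9177.53.26 is 20.5%.
Duty = $290,208.67 × 20.5% = $59,492.78.
Total = $99,063.34 + $0.00 + $59,492.78 = $158,556.12.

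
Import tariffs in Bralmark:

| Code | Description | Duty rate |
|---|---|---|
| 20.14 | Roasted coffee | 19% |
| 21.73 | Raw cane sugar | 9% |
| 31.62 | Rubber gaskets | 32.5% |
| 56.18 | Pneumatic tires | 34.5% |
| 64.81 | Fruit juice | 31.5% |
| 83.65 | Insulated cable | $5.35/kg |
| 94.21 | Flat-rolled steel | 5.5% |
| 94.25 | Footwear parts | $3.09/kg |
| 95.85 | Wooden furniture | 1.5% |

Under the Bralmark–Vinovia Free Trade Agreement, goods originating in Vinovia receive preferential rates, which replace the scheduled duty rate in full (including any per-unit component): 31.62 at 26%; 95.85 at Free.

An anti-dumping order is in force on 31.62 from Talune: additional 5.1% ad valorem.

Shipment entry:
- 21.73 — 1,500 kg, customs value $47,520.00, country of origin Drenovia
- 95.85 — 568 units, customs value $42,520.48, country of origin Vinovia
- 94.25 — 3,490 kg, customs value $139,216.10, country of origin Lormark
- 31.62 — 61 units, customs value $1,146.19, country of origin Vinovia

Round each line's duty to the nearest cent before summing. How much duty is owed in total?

$15,358.91

Line 1 (21.73, Drenovia, 1,500 kg, $47,520.00):
Base rate for 21.73 is 9%.
Duty = $47,520.00 × 9% = $4,276.80.
Line 2 (95.85, Vinovia, 568 units, $42,520.48):
Base rate for 95.85 is 1.5%.
Origin Vinovia qualifies under the Bralmark–Vinovia agreement and 95.85 is covered: preferential rate Free applies instead.
Duty = $42,520.48 × 0% = $0.00.
Line 3 (94.25, Lormark, 3,490 kg, $139,216.10):
Base rate for 94.25 is $3.09/kg.
Duty = 3,490 × $3.09 = $10,784.10.
Line 4 (31.62, Vinovia, 61 units, $1,146.19):
Base rate for 31.62 is 32.5%.
Origin Vinovia qualifies under the Bralmark–Vinovia agreement and 31.62 is covered: preferential rate 26% applies instead.
The additional-duty order on 31.62 targets Talune, not Vinovia; it does not apply.
Duty = $1,146.19 × 26% = $298.01.
Total = $4,276.80 + $0.00 + $10,784.10 + $298.01 = $15,358.91.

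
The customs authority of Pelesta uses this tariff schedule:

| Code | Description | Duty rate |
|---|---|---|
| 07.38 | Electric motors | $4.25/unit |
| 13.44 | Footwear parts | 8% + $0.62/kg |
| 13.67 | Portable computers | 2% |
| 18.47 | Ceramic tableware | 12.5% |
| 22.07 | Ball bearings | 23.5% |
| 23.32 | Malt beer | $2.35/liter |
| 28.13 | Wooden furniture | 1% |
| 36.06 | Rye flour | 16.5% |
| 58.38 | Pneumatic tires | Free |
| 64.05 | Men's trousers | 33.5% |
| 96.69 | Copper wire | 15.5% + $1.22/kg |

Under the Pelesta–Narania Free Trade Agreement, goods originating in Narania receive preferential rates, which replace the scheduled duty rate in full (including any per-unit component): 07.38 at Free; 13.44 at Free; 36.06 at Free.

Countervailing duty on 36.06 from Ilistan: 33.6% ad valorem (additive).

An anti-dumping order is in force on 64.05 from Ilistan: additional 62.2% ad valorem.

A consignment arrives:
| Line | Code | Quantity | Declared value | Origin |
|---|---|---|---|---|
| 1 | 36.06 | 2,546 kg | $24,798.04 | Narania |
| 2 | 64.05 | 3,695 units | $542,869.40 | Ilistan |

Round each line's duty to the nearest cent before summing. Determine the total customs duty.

Line 1 (36.06, Narania, 2,546 kg, $24,798.04):
Base rate for 36.06 is 16.5%.
Origin Narania qualifies under the Pelesta–Narania agreement and 36.06 is covered: preferential rate Free applies instead.
The additional-duty order on 36.06 targets Ilistan, not Narania; it does not apply.
Duty = $24,798.04 × 0% = $0.00.
Line 2 (64.05, Ilistan, 3,695 units, $542,869.40):
Base rate for 64.05 is 33.5%.
Additional duty on 64.05 from Ilistan: +62.2%. Applied ad valorem rate: 33.5% + 62.2% = 95.7%.
Duty = $542,869.40 × 95.7% = $519,526.02.
Total = $0.00 + $519,526.02 = $519,526.02.

$519,526.02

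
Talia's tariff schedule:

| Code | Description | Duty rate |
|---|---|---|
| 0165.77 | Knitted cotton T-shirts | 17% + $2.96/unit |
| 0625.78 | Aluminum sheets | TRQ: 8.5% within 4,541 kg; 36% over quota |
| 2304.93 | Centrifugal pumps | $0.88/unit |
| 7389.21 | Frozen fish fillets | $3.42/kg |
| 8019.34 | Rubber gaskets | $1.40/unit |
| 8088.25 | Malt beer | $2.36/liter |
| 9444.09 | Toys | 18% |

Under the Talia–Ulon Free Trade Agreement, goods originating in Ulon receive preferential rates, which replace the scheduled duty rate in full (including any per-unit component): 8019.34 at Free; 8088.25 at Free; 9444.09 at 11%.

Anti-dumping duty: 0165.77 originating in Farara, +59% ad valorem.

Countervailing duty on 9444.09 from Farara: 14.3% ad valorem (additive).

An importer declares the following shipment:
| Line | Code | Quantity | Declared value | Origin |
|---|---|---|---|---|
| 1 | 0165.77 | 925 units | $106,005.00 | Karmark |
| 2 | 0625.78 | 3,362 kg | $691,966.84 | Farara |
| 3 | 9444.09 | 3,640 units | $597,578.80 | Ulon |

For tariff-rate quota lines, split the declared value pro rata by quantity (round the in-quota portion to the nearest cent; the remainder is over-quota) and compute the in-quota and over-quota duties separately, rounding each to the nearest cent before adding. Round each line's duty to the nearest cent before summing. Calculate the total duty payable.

Line 1 (0165.77, Karmark, 925 units, $106,005.00):
Base rate for 0165.77 is 17% + $2.96/unit.
The additional-duty order on 0165.77 targets Farara, not Karmark; it does not apply.
Duty = $106,005.00 × 17% + 925 × $2.96 = $20,758.85.
Line 2 (0625.78, Farara, 3,362 kg, $691,966.84):
Code 0625.78 is under a tariff-rate quota (threshold 4,541 kg). Quantity 3,362 kg is within the quota, so the in-quota rate 8.5% applies to the full value.
Duty = $691,966.84 × 8.5% = $58,817.18.
Line 3 (9444.09, Ulon, 3,640 units, $597,578.80):
Base rate for 9444.09 is 18%.
Origin Ulon qualifies under the Talia–Ulon agreement and 9444.09 is covered: preferential rate 11% applies instead.
The additional-duty order on 9444.09 targets Farara, not Ulon; it does not apply.
Duty = $597,578.80 × 11% = $65,733.67.
Total = $20,758.85 + $58,817.18 + $65,733.67 = $145,309.70.

$145,309.70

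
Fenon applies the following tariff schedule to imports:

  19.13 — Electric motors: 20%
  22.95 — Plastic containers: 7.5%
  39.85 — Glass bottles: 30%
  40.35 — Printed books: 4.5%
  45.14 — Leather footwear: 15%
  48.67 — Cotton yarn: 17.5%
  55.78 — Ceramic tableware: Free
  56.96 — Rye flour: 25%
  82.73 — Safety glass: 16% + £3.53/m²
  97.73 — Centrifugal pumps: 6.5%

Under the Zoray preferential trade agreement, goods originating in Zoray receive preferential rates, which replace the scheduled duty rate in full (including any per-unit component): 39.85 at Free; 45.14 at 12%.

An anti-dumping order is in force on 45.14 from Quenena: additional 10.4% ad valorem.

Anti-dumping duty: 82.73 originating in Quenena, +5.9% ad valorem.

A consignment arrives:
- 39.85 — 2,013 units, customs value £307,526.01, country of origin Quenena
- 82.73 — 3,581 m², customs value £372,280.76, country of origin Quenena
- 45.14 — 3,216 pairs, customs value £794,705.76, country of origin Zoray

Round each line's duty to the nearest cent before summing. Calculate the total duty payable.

Line 1 (39.85, Quenena, 2,013 units, £307,526.01):
Base rate for 39.85 is 30%.
39.85 has an FTA preferential rate, but origin Quenena is not Zoray; base rate stands.
Duty = £307,526.01 × 30% = £92,257.80.
Line 2 (82.73, Quenena, 3,581 m², £372,280.76):
Base rate for 82.73 is 16% + £3.53/m².
Additional duty on 82.73 from Quenena: +5.9%. Applied ad valorem rate: 16% + 5.9% = 21.9%.
Duty = £372,280.76 × 21.9% + 3,581 × £3.53 = £94,170.42.
Line 3 (45.14, Zoray, 3,216 pairs, £794,705.76):
Base rate for 45.14 is 15%.
Origin Zoray qualifies under the Fenon–Zoray agreement and 45.14 is covered: preferential rate 12% applies instead.
The additional-duty order on 45.14 targets Quenena, not Zoray; it does not apply.
Duty = £794,705.76 × 12% = £95,364.69.
Total = £92,257.80 + £94,170.42 + £95,364.69 = £281,792.91.

£281,792.91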